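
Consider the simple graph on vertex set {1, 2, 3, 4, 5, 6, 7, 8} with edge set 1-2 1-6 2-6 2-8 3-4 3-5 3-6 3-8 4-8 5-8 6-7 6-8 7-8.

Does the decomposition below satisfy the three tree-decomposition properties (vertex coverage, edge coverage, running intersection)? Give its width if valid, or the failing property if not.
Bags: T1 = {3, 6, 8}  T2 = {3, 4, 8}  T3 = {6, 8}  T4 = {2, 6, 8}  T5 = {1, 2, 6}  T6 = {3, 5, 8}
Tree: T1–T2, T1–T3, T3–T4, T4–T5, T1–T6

No — vertex 7 appears in no bag.

A tree decomposition must satisfy three properties: every vertex lies in some bag; for every edge, both endpoints lie together in some bag; and for every vertex, the bags containing it form a connected subtree. Here vertex 7 appears in no bag, so the decomposition is invalid.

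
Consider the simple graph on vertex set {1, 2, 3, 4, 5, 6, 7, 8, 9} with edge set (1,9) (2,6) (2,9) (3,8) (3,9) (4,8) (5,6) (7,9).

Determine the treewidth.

1

A width-1 tree decomposition is:
Bags: B1 = {3, 9}  B2 = {2, 9}  B3 = {1, 9}  B4 = {7, 9}  B5 = {3, 8}  B6 = {2, 6}  B7 = {5, 6}  B8 = {4, 8}
Tree: B1–B2, B2–B3, B3–B4, B1–B5, B2–B6, B6–B7, B5–B8
Each bag holds 2 vertices, so the decomposition has width 1, which upper-bounds the treewidth. G has an edge, so its treewidth is at least 1. Therefore the treewidth is 1.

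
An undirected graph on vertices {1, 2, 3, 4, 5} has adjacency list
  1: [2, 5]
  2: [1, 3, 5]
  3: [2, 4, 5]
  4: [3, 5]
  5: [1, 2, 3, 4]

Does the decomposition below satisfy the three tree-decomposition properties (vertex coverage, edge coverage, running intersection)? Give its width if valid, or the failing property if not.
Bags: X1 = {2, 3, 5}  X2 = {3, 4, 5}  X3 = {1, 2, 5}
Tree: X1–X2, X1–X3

Yes; width 2.

Vertex coverage: the bags together contain {1, 2, 3, 4, 5}, the full vertex set. Edge coverage: each edge of G has both endpoints in at least one bag. Running intersection: for every vertex, the bags containing it form a connected subtree. All three properties hold, so this is a valid tree decomposition of width max|bag| − 1 = 2, and hence tw(G) ≤ 2.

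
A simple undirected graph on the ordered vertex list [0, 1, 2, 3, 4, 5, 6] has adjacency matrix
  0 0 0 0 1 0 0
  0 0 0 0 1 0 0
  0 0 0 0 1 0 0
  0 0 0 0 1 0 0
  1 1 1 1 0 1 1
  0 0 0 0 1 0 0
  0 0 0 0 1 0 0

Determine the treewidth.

A width-1 tree decomposition is:
Bags: B1 = {3, 4}  B2 = {1, 4}  B3 = {2, 4}  B4 = {0, 4}  B5 = {4, 6}  B6 = {4, 5}
Tree: B1–B2, B2–B3, B2–B4, B1–B5, B4–B6
The largest bag has 2 vertices, giving width 1; this decomposition certifies tw(G) ≤ 1. Since G has at least one edge (e.g. 4–3), it is not an edgeless graph, so tw(G) ≥ 1. Therefore the treewidth is 1.

1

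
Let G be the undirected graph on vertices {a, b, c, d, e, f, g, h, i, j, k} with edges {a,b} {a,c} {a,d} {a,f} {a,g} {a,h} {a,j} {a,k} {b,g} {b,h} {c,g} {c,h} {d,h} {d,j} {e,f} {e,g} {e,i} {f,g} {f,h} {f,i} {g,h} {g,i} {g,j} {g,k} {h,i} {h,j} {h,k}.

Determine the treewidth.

A width-3 tree decomposition is:
Bags: B1 = {a, c, g, h}  B2 = {a, b, g, h}  B3 = {a, f, g, h}  B4 = {a, g, h, k}  B5 = {f, g, h, i}  B6 = {a, g, h, j}  B7 = {e, f, g, i}  B8 = {a, d, h, j}
Tree: B1–B2, B1–B3, B1–B4, B3–B5, B4–B6, B5–B7, B6–B8
Each bag holds 4 vertices, so the decomposition has width 3, which upper-bounds the treewidth. On the other hand G contains the 4-clique {a, d, h, j}. A clique must lie in a single bag of any decomposition, so no decomposition can have width below 3. Hence tw(G) = 3 exactly.

3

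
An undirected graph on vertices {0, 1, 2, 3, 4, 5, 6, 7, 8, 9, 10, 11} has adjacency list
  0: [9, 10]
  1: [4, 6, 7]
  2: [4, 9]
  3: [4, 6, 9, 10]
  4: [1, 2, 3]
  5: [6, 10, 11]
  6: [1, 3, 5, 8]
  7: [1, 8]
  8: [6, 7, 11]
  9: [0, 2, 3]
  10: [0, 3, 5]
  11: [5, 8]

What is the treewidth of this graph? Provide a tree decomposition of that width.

Every bag has size at most 4, so the width is 4 − 1 = 3 and tw(G) ≤ 3. For the lower bound: the 4 vertex sets {0,2,9}, {10}, {3}, {1,4,5,6} are disjoint, each induces a connected subgraph, and every pair is joined by at least one edge of G. Contracting each set to a single vertex therefore yields K_{4} as a minor, and since treewidth is minor-monotone, tw(G) ≥ tw(K_{4}) = 3. Combining the bounds, tw(G) = 3.

Treewidth 3.
One optimal decomposition is:
Bags: B1 = {0, 2, 9, 10}  B2 = {2, 3, 9, 10}  B3 = {2, 3, 4, 10}  B4 = {3, 4, 5, 10}  B5 = {3, 4, 5, 6}  B6 = {1, 4, 5, 6}  B7 = {1, 5, 6, 11}  B8 = {1, 6, 8, 11}  B9 = {1, 7, 8, 11}
Tree: B1–B2, B2–B3, B3–B4, B4–B5, B5–B6, B6–B7, B7–B8, B8–B9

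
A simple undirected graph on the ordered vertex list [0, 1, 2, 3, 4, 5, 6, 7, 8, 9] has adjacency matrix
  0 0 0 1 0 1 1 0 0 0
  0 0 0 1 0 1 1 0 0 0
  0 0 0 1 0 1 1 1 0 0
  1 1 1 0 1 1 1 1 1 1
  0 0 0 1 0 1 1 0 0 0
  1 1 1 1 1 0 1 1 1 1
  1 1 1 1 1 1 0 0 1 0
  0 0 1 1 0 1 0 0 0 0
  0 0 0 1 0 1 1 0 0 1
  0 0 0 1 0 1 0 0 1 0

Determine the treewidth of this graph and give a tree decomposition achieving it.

Treewidth 3.
Bags: B1 = {2, 3, 5, 7}  B2 = {2, 3, 5, 6}  B3 = {0, 3, 5, 6}  B4 = {3, 5, 6, 8}  B5 = {1, 3, 5, 6}  B6 = {3, 5, 8, 9}  B7 = {3, 4, 5, 6}
Tree: B1–B2, B2–B3, B3–B4, B2–B5, B4–B6, B2–B7

Every bag has size at most 4, so the width is 4 − 1 = 3 and tw(G) ≤ 3. Conversely, {3, 5, 8, 9} is a clique of size 4, and the vertices of any clique must share a bag in every tree decomposition; so some bag has ≥ 4 vertices and tw(G) ≥ 3. Combining the bounds, tw(G) = 3.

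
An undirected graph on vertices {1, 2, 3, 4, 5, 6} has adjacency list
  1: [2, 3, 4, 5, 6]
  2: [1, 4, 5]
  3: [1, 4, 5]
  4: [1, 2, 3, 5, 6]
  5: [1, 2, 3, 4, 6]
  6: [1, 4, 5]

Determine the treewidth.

A width-3 tree decomposition is:
Bags: B1 = {1, 3, 4, 5}  B2 = {1, 4, 5, 6}  B3 = {1, 2, 4, 5}
Tree: B1–B2, B2–B3
The largest bag has 4 vertices, giving width 3; this decomposition certifies tw(G) ≤ 3. For the lower bound, the 4 vertices {1, 2, 4, 5} are pairwise adjacent, and any tree decomposition puts a clique entirely inside one bag — forcing width ≥ 3. The upper and lower bounds meet at 3, so that is the treewidth.

3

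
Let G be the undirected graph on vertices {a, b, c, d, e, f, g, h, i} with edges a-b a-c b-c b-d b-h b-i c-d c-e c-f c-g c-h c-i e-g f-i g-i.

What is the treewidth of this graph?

A width-2 tree decomposition is:
Bags: B1 = {c, g, i}  B2 = {c, e, g}  B3 = {b, c, i}  B4 = {b, c, d}  B5 = {c, f, i}  B6 = {b, c, h}  B7 = {a, b, c}
Tree: B1–B2, B1–B3, B3–B4, B3–B5, B3–B6, B4–B7
Each bag holds 3 vertices, so the decomposition has width 2, which upper-bounds the treewidth. On the other hand G contains the 3-clique {c, e, g}. A clique must lie in a single bag of any decomposition, so no decomposition can have width below 2. The upper and lower bounds meet at 2, so that is the treewidth.

2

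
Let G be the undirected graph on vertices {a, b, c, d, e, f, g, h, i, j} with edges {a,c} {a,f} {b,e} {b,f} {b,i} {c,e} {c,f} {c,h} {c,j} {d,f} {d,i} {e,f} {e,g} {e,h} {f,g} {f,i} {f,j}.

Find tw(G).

2

A width-2 tree decomposition is:
Bags: B1 = {c, e, f}  B2 = {b, e, f}  B3 = {a, c, f}  B4 = {b, f, i}  B5 = {e, f, g}  B6 = {c, e, h}  B7 = {d, f, i}  B8 = {c, f, j}
Tree: B1–B2, B1–B3, B2–B4, B2–B5, B1–B6, B4–B7, B3–B8
Every bag has size at most 3, so the width is 3 − 1 = 2 and tw(G) ≤ 2. On the other hand G contains the 3-clique {c, e, h}. A clique must lie in a single bag of any decomposition, so no decomposition can have width below 2. Therefore the treewidth is 2.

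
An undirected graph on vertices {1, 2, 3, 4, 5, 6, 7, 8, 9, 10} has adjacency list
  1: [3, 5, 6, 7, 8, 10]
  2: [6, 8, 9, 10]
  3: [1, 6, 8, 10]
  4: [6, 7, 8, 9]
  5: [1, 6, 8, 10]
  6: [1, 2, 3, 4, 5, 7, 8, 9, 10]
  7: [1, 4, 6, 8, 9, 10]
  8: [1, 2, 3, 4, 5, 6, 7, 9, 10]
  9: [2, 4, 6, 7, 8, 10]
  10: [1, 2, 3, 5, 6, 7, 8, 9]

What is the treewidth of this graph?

A width-4 tree decomposition is:
Bags: B1 = {1, 6, 7, 8, 10}  B2 = {6, 7, 8, 9, 10}  B3 = {4, 6, 7, 8, 9}  B4 = {1, 5, 6, 8, 10}  B5 = {1, 3, 6, 8, 10}  B6 = {2, 6, 8, 9, 10}
Tree: B1–B2, B2–B3, B1–B4, B1–B5, B2–B6
Every bag has size at most 5, so the width is 5 − 1 = 4 and tw(G) ≤ 4. Conversely, {1, 3, 6, 8, 10} is a clique of size 5, and the vertices of any clique must share a bag in every tree decomposition; so some bag has ≥ 5 vertices and tw(G) ≥ 4. Combining the bounds, tw(G) = 4.

4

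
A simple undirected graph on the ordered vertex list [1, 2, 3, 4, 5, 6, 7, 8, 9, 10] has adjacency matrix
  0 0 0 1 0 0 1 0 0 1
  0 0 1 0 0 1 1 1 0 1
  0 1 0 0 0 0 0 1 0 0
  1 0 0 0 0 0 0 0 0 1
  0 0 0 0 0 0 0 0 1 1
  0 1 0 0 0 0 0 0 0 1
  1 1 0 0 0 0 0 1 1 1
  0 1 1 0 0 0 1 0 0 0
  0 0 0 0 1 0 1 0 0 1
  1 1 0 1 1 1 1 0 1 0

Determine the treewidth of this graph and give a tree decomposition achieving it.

Every bag has size at most 3, so the width is 3 − 1 = 2 and tw(G) ≤ 2. Conversely, {2, 3, 8} is a clique of size 3, and the vertices of any clique must share a bag in every tree decomposition; so some bag has ≥ 3 vertices and tw(G) ≥ 2. The upper and lower bounds meet at 2, so that is the treewidth.

Treewidth 2.
One optimal decomposition is:
Bags: B1 = {2, 7, 10}  B2 = {1, 7, 10}  B3 = {2, 6, 10}  B4 = {7, 9, 10}  B5 = {1, 4, 10}  B6 = {2, 7, 8}  B7 = {2, 3, 8}  B8 = {5, 9, 10}
Tree: B1–B2, B1–B3, B1–B4, B2–B5, B1–B6, B6–B7, B4–B8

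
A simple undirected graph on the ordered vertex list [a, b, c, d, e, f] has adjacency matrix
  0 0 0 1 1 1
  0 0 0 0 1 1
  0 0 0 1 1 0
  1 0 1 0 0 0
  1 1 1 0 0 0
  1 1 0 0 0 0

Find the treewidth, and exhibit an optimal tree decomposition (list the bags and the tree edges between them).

Treewidth 2.
One such decomposition:
Bags: B1 = {a, c, d}  B2 = {a, c, e}  B3 = {a, e, f}  B4 = {b, e, f}
Tree: B1–B2, B2–B3, B3–B4

Each bag holds 3 vertices, so the decomposition has width 2, which upper-bounds the treewidth. The edges d–c–e–a–d form a cycle, so G is not a tree and its treewidth is at least 2. The upper and lower bounds meet at 2, so that is the treewidth.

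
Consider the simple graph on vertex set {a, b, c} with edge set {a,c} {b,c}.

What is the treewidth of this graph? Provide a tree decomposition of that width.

Treewidth 1.
One such decomposition:
Bags: B1 = {a, c}  B2 = {b, c}
Tree: B1–B2

The largest bag has 2 vertices, giving width 1; this decomposition certifies tw(G) ≤ 1. Any graph with an edge has treewidth ≥ 1, and G has the edge a–c. The upper and lower bounds meet at 1, so that is the treewidth.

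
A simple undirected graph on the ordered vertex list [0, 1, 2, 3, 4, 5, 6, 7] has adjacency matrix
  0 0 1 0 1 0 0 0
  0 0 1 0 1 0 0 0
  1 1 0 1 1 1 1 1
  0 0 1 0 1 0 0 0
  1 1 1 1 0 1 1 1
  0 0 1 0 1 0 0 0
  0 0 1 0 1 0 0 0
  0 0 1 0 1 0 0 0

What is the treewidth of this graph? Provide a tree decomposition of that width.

Each bag holds 3 vertices, so the decomposition has width 2, which upper-bounds the treewidth. On the other hand G contains the 3-clique {0, 2, 4}. A clique must lie in a single bag of any decomposition, so no decomposition can have width below 2. Combining the bounds, tw(G) = 2.

Treewidth 2.
Bags: B1 = {2, 4, 5}  B2 = {2, 4, 6}  B3 = {1, 2, 4}  B4 = {2, 4, 7}  B5 = {0, 2, 4}  B6 = {2, 3, 4}
Tree: B1–B2, B1–B3, B1–B4, B1–B5, B4–B6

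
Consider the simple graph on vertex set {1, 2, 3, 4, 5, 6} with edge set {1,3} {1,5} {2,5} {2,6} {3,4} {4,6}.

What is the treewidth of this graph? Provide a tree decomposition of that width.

Treewidth 2.
One optimal decomposition is:
Bags: B1 = {3, 4, 6}  B2 = {1, 3, 6}  B3 = {1, 5, 6}  B4 = {2, 5, 6}
Tree: B1–B2, B2–B3, B3–B4

Every bag has size at most 3, so the width is 3 − 1 = 2 and tw(G) ≤ 2. For the lower bound, G contains the cycle 6–4–3–1–5–2–6, so G is not a forest; only forests have treewidth ≤ 1, hence tw(G) ≥ 2. Hence tw(G) = 2 exactly.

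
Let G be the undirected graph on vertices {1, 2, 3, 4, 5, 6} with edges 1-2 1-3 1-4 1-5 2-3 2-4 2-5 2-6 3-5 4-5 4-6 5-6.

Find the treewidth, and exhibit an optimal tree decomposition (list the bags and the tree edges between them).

Treewidth 3.
Bags: B1 = {1, 2, 4, 5}  B2 = {2, 4, 5, 6}  B3 = {1, 2, 3, 5}
Tree: B1–B2, B1–B3

The largest bag has 4 vertices, giving width 3; this decomposition certifies tw(G) ≤ 3. On the other hand G contains the 4-clique {1, 2, 3, 5}. A clique must lie in a single bag of any decomposition, so no decomposition can have width below 3. Combining the bounds, tw(G) = 3.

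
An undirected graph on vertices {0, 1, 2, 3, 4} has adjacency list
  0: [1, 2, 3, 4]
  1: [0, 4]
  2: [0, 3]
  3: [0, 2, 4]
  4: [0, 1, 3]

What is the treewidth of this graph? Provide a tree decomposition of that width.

Treewidth 2.
One optimal decomposition is:
Bags: B1 = {0, 3, 4}  B2 = {0, 1, 4}  B3 = {0, 2, 3}
Tree: B1–B2, B1–B3

Each bag holds 3 vertices, so the decomposition has width 2, which upper-bounds the treewidth. On the other hand G contains the 3-clique {0, 1, 4}. A clique must lie in a single bag of any decomposition, so no decomposition can have width below 2. The upper and lower bounds meet at 2, so that is the treewidth.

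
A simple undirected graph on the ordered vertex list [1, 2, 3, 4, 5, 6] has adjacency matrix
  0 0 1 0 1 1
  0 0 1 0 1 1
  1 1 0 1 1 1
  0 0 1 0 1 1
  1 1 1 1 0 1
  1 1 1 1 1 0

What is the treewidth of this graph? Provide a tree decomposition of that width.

Treewidth 3.
Bags: B1 = {2, 3, 5, 6}  B2 = {1, 3, 5, 6}  B3 = {3, 4, 5, 6}
Tree: B1–B2, B1–B3

Each bag holds 4 vertices, so the decomposition has width 3, which upper-bounds the treewidth. On the other hand G contains the 4-clique {1, 3, 5, 6}. A clique must lie in a single bag of any decomposition, so no decomposition can have width below 3. Hence tw(G) = 3 exactly.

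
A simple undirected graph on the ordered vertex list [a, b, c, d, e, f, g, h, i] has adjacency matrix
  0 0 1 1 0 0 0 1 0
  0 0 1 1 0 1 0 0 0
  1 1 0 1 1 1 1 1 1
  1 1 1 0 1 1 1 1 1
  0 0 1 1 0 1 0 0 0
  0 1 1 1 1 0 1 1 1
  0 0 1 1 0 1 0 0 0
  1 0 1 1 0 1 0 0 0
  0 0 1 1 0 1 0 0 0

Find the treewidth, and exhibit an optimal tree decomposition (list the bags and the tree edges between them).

Every bag has size at most 4, so the width is 4 − 1 = 3 and tw(G) ≤ 3. For the lower bound, the 4 vertices {a, c, d, h} are pairwise adjacent, and any tree decomposition puts a clique entirely inside one bag — forcing width ≥ 3. The upper and lower bounds meet at 3, so that is the treewidth.

Treewidth 3.
Bags: B1 = {c, d, f, h}  B2 = {c, d, f, g}  B3 = {c, d, f, i}  B4 = {b, c, d, f}  B5 = {c, d, e, f}  B6 = {a, c, d, h}
Tree: B1–B2, B1–B3, B1–B4, B2–B5, B1–B6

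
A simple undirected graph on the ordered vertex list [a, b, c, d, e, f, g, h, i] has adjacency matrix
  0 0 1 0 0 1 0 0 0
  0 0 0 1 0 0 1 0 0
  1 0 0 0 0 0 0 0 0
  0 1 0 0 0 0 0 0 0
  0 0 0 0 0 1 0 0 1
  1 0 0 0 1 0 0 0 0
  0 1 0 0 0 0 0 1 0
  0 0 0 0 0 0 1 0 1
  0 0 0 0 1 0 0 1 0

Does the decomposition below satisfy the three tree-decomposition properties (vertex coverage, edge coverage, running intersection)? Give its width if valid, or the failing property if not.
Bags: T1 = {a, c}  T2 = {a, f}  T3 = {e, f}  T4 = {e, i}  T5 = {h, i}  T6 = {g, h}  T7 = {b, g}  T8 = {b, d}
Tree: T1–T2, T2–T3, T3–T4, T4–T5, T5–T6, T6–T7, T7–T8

Yes; width 1.

Checking the three conditions: (i) the bags cover all of {a, b, c, d, e, f, g, h, i}; (ii) for each edge, some bag contains both endpoints; (iii) the bags containing any fixed vertex form a subtree. All hold, so the decomposition is valid with width 2 − 1 = 1.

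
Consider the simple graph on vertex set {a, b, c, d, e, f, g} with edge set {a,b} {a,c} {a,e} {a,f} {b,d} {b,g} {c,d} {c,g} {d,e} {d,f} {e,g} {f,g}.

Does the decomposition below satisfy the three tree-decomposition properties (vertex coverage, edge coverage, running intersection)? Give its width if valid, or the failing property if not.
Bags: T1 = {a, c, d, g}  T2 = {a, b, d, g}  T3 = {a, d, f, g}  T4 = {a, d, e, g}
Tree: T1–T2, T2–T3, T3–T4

Yes; width 3.

Vertex coverage: the bags together contain {a, b, c, d, e, f, g}, the full vertex set. Edge coverage: each edge of G has both endpoints in at least one bag. Running intersection: for every vertex, the bags containing it form a connected subtree. All three properties hold, so this is a valid tree decomposition of width max|bag| − 1 = 3, and hence tw(G) ≤ 3.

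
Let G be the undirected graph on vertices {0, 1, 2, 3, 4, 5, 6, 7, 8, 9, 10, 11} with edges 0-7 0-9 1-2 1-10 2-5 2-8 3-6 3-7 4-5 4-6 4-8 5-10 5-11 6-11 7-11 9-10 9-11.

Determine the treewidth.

3

A width-3 tree decomposition is:
Bags: B1 = {0, 3, 7, 9}  B2 = {3, 7, 9, 11}  B3 = {3, 6, 9, 11}  B4 = {6, 9, 10, 11}  B5 = {5, 6, 10, 11}  B6 = {4, 5, 6, 10}  B7 = {1, 4, 5, 10}  B8 = {1, 2, 4, 5}  B9 = {1, 2, 4, 8}
Tree: B1–B2, B2–B3, B3–B4, B4–B5, B5–B6, B6–B7, B7–B8, B8–B9
The largest bag has 4 vertices, giving width 3; this decomposition certifies tw(G) ≤ 3. For the lower bound: the 4 vertex sets {0,3,7}, {9}, {11}, {4,5,6,10} are disjoint, each induces a connected subgraph, and every pair is joined by at least one edge of G. Contracting each set to a single vertex therefore yields K_{4} as a minor, and since treewidth is minor-monotone, tw(G) ≥ tw(K_{4}) = 3. Therefore the treewidth is 3.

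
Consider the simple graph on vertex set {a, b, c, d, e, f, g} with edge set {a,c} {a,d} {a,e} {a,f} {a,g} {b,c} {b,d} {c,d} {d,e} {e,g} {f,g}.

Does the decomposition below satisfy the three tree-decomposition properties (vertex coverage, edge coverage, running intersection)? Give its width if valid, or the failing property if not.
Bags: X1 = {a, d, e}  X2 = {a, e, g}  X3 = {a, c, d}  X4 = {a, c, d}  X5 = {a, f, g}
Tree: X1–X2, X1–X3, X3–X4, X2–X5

A tree decomposition must satisfy three properties: every vertex lies in some bag; for every edge, both endpoints lie together in some bag; and for every vertex, the bags containing it form a connected subtree. Here vertex b appears in no bag, so the decomposition is invalid.

No — vertex b appears in no bag.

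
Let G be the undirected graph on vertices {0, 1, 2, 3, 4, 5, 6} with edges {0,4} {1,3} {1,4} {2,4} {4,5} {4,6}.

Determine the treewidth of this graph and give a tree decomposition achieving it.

Treewidth 1.
One optimal decomposition is:
Bags: B1 = {1, 4}  B2 = {0, 4}  B3 = {2, 4}  B4 = {4, 5}  B5 = {4, 6}  B6 = {1, 3}
Tree: B1–B2, B2–B3, B3–B4, B1–B5, B1–B6

Every bag has size at most 2, so the width is 2 − 1 = 1 and tw(G) ≤ 1. G has an edge, so its treewidth is at least 1. Combining the bounds, tw(G) = 1.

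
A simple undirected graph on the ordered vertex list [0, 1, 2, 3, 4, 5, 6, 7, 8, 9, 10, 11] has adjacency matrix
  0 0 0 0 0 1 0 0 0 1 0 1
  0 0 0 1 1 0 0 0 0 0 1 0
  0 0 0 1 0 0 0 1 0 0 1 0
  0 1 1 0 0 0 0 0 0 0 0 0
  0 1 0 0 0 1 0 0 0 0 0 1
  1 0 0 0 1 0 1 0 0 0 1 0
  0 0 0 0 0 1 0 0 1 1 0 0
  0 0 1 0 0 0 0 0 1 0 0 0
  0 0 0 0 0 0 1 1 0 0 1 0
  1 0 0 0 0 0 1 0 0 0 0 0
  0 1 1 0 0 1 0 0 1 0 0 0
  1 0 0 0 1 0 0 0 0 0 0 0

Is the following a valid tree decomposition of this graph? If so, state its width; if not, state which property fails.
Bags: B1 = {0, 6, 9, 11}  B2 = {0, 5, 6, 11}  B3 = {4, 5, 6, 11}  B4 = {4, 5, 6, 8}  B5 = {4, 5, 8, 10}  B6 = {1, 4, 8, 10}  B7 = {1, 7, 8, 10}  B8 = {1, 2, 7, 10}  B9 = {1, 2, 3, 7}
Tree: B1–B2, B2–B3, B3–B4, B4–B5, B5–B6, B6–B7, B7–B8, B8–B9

Checking the three conditions: (i) the bags cover all of {0, 1, 2, 3, 4, 5, 6, 7, 8, 9, 10, 11}; (ii) for each edge, some bag contains both endpoints; (iii) the bags containing any fixed vertex form a subtree. All hold, so the decomposition is valid with width 4 − 1 = 3.

Yes; width 3.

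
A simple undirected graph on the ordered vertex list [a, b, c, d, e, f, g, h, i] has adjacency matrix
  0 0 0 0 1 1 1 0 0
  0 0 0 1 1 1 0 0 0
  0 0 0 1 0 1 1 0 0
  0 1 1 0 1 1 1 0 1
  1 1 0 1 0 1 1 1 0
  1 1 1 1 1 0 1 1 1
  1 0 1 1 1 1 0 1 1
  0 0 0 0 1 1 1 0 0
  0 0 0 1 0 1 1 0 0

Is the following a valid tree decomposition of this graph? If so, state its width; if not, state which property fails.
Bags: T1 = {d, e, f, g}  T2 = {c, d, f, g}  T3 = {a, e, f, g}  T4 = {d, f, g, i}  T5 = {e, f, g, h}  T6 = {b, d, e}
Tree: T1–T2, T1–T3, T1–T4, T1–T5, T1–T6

A tree decomposition must satisfy three properties: every vertex lies in some bag; for every edge, both endpoints lie together in some bag; and for every vertex, the bags containing it form a connected subtree. Here edge (f,b) lies in no bag, so the decomposition is invalid.

No — edge (f,b) lies in no bag.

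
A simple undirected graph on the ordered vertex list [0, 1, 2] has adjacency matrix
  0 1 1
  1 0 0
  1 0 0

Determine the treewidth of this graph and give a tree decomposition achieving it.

Each bag holds 2 vertices, so the decomposition has width 1, which upper-bounds the treewidth. G has an edge, so its treewidth is at least 1. Hence tw(G) = 1 exactly.

Treewidth 1.
One optimal decomposition is:
Bags: B1 = {0, 1}  B2 = {0, 2}
Tree: B1–B2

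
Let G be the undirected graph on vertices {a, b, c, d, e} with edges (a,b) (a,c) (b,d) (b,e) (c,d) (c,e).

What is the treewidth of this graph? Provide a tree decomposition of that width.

Every bag has size at most 3, so the width is 3 − 1 = 2 and tw(G) ≤ 2. The edges b–d–c–e–b form a cycle, so G is not a tree and its treewidth is at least 2. Combining the bounds, tw(G) = 2.

Treewidth 2.
One optimal decomposition is:
Bags: B1 = {b, c, d}  B2 = {b, c, e}  B3 = {a, b, c}
Tree: B1–B2, B2–B3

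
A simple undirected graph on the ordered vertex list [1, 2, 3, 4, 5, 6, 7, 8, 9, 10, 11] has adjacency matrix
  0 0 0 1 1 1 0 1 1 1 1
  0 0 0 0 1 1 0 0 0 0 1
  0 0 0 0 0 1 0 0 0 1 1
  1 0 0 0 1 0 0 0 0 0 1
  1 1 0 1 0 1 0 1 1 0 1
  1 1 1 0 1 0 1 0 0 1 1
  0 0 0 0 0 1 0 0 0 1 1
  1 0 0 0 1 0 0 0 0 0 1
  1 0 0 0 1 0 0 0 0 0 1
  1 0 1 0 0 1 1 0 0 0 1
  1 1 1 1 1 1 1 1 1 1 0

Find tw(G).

3

A width-3 tree decomposition is:
Bags: B1 = {1, 6, 10, 11}  B2 = {1, 5, 6, 11}  B3 = {1, 5, 9, 11}  B4 = {3, 6, 10, 11}  B5 = {1, 5, 8, 11}  B6 = {6, 7, 10, 11}  B7 = {2, 5, 6, 11}  B8 = {1, 4, 5, 11}
Tree: B1–B2, B2–B3, B1–B4, B2–B5, B4–B6, B2–B7, B2–B8
Each bag holds 4 vertices, so the decomposition has width 3, which upper-bounds the treewidth. For the lower bound, the 4 vertices {1, 6, 10, 11} are pairwise adjacent, and any tree decomposition puts a clique entirely inside one bag — forcing width ≥ 3. Hence tw(G) = 3 exactly.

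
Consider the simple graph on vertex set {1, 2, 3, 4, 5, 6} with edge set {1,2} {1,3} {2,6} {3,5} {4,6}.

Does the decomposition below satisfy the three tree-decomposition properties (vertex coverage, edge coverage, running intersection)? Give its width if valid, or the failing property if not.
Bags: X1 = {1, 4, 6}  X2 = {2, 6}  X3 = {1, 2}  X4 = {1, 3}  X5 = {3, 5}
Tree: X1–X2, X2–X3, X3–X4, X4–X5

No — bags containing vertex 1 are not connected in the tree.

A tree decomposition must satisfy three properties: every vertex lies in some bag; for every edge, both endpoints lie together in some bag; and for every vertex, the bags containing it form a connected subtree. Here bags containing vertex 1 are not connected in the tree, so the decomposition is invalid.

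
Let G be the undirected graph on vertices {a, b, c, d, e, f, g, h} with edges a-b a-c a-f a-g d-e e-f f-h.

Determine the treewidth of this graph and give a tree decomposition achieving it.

Treewidth 1.
Bags: B1 = {a, b}  B2 = {a, f}  B3 = {a, g}  B4 = {f, h}  B5 = {e, f}  B6 = {a, c}  B7 = {d, e}
Tree: B1–B2, B1–B3, B2–B4, B4–B5, B3–B6, B5–B7

The largest bag has 2 vertices, giving width 1; this decomposition certifies tw(G) ≤ 1. Since G has at least one edge (e.g. b–a), it is not an edgeless graph, so tw(G) ≥ 1. Therefore the treewidth is 1.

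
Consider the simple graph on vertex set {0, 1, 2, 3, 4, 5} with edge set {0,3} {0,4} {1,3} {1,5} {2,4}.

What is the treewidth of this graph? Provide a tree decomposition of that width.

Each bag holds 2 vertices, so the decomposition has width 1, which upper-bounds the treewidth. Any graph with an edge has treewidth ≥ 1, and G has the edge 5–1. Therefore the treewidth is 1.

Treewidth 1.
Bags: B1 = {1, 5}  B2 = {1, 3}  B3 = {0, 3}  B4 = {0, 4}  B5 = {2, 4}
Tree: B1–B2, B2–B3, B3–B4, B4–B5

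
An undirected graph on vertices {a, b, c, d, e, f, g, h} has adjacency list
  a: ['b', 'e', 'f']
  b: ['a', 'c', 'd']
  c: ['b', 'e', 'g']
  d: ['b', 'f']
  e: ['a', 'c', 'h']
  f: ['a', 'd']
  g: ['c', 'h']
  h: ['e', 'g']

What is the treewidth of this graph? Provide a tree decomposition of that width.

Treewidth 2.
One optimal decomposition is:
Bags: B1 = {b, d, f}  B2 = {a, b, f}  B3 = {a, b, c}  B4 = {a, c, e}  B5 = {c, e, g}  B6 = {e, g, h}
Tree: B1–B2, B2–B3, B3–B4, B4–B5, B5–B6

Every bag has size at most 3, so the width is 3 − 1 = 2 and tw(G) ≤ 2. The edges d–f–a–b–d form a cycle, so G is not a tree and its treewidth is at least 2. Combining the bounds, tw(G) = 2.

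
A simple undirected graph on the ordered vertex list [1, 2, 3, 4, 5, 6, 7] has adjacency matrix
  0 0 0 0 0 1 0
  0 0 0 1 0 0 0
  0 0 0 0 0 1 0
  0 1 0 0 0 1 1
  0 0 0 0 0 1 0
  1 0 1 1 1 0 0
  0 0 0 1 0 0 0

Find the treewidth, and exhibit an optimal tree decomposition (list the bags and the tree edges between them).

The largest bag has 2 vertices, giving width 1; this decomposition certifies tw(G) ≤ 1. Since G has at least one edge (e.g. 4–2), it is not an edgeless graph, so tw(G) ≥ 1. The upper and lower bounds meet at 1, so that is the treewidth.

Treewidth 1.
One optimal decomposition is:
Bags: B1 = {2, 4}  B2 = {4, 6}  B3 = {3, 6}  B4 = {1, 6}  B5 = {5, 6}  B6 = {4, 7}
Tree: B1–B2, B2–B3, B2–B4, B4–B5, B2–B6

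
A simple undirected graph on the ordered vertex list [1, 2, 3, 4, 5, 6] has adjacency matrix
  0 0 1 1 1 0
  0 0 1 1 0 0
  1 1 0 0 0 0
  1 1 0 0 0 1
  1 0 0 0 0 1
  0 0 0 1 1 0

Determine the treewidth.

2

A width-2 tree decomposition is:
Bags: B1 = {4, 5, 6}  B2 = {1, 4, 5}  B3 = {1, 2, 4}  B4 = {1, 2, 3}
Tree: B1–B2, B2–B3, B3–B4
Every bag has size at most 3, so the width is 3 − 1 = 2 and tw(G) ≤ 2. For the lower bound, G contains the cycle 6–5–1–4–6, so G is not a forest; only forests have treewidth ≤ 1, hence tw(G) ≥ 2. Combining the bounds, tw(G) = 2.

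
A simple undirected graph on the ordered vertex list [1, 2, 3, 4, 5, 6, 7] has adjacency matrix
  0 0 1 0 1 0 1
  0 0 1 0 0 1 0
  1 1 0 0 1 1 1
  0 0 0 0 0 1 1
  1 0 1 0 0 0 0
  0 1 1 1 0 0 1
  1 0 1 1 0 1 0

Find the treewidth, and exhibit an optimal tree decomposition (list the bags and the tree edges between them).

Every bag has size at most 3, so the width is 3 − 1 = 2 and tw(G) ≤ 2. For the lower bound, the 3 vertices {1, 3, 5} are pairwise adjacent, and any tree decomposition puts a clique entirely inside one bag — forcing width ≥ 2. Hence tw(G) = 2 exactly.

Treewidth 2.
One optimal decomposition is:
Bags: B1 = {3, 6, 7}  B2 = {4, 6, 7}  B3 = {1, 3, 7}  B4 = {1, 3, 5}  B5 = {2, 3, 6}
Tree: B1–B2, B1–B3, B3–B4, B1–B5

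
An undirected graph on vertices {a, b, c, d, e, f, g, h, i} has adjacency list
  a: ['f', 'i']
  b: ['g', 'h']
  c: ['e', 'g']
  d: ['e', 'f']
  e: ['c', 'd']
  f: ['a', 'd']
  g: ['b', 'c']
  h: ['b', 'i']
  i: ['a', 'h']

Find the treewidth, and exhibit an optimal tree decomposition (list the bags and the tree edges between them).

Treewidth 2.
Bags: B1 = {a, d, f}  B2 = {a, d, e}  B3 = {a, c, e}  B4 = {a, c, g}  B5 = {a, b, g}  B6 = {a, b, h}  B7 = {a, h, i}
Tree: B1–B2, B2–B3, B3–B4, B4–B5, B5–B6, B6–B7

The largest bag has 3 vertices, giving width 2; this decomposition certifies tw(G) ≤ 2. Since a–f–d–e–c–g–b–h–i–a is a cycle in G, G is not acyclic. Forests are exactly the graphs of treewidth ≤ 1, so tw(G) ≥ 2. Hence tw(G) = 2 exactly.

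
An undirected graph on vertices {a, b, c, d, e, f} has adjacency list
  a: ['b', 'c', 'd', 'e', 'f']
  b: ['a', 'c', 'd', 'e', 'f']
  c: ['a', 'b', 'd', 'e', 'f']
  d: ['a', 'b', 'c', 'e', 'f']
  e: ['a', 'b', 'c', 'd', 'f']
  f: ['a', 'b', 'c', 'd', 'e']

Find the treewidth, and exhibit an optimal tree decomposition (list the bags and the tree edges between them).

A single bag containing all 6 vertices is trivially a valid decomposition of width 5. On the other hand G contains the 6-clique {a, b, c, d, e, f}. A clique must lie in a single bag of any decomposition, so no decomposition can have width below 5. Therefore the treewidth is 5.

Treewidth 5.
One such decomposition:
Bags: B1 = {a, b, c, d, e, f}
Tree: (single bag)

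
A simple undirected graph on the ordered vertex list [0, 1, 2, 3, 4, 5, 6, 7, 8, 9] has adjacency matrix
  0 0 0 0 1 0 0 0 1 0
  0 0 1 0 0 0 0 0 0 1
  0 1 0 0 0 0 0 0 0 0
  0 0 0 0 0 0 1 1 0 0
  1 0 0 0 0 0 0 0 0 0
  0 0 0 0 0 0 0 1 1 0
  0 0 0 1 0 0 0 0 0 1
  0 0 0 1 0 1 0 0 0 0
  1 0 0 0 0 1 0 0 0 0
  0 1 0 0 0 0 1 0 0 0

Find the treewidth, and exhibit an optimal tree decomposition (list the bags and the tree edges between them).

Treewidth 1.
One such decomposition:
Bags: B1 = {1, 2}  B2 = {1, 9}  B3 = {6, 9}  B4 = {3, 6}  B5 = {3, 7}  B6 = {5, 7}  B7 = {5, 8}  B8 = {0, 8}  B9 = {0, 4}
Tree: B1–B2, B2–B3, B3–B4, B4–B5, B5–B6, B6–B7, B7–B8, B8–B9

The largest bag has 2 vertices, giving width 1; this decomposition certifies tw(G) ≤ 1. Any graph with an edge has treewidth ≥ 1, and G has the edge 2–1. The upper and lower bounds meet at 1, so that is the treewidth.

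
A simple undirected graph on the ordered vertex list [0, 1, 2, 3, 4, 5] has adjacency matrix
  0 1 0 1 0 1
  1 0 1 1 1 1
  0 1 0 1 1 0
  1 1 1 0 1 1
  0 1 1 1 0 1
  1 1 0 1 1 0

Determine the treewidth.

A width-3 tree decomposition is:
Bags: B1 = {1, 2, 3, 4}  B2 = {1, 3, 4, 5}  B3 = {0, 1, 3, 5}
Tree: B1–B2, B2–B3
Every bag has size at most 4, so the width is 4 − 1 = 3 and tw(G) ≤ 3. On the other hand G contains the 4-clique {0, 1, 3, 5}. A clique must lie in a single bag of any decomposition, so no decomposition can have width below 3. The upper and lower bounds meet at 3, so that is the treewidth.

3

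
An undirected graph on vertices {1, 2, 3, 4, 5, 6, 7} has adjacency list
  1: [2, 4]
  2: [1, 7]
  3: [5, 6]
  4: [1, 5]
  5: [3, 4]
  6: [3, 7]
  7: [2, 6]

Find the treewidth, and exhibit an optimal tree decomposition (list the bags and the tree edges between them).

Treewidth 2.
One optimal decomposition is:
Bags: B1 = {3, 4, 5}  B2 = {3, 4, 6}  B3 = {4, 6, 7}  B4 = {2, 4, 7}  B5 = {1, 2, 4}
Tree: B1–B2, B2–B3, B3–B4, B4–B5

Every bag has size at most 3, so the width is 3 − 1 = 2 and tw(G) ≤ 2. The edges 4–5–3–6–7–2–1–4 form a cycle, so G is not a tree and its treewidth is at least 2. Therefore the treewidth is 2.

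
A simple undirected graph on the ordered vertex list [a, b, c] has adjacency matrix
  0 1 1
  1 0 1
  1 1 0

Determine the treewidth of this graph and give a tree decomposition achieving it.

With just one bag of size 3, the width is 3 − 1 = 2, so tw(G) ≤ 2. Conversely, {a, b, c} is a clique of size 3, and the vertices of any clique must share a bag in every tree decomposition; so some bag has ≥ 3 vertices and tw(G) ≥ 2. Combining the bounds, tw(G) = 2.

Treewidth 2.
Bags: B1 = {a, b, c}
Tree: (single bag)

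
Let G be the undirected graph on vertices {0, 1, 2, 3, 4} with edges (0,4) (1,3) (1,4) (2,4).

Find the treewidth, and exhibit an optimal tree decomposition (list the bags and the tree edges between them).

Treewidth 1.
One such decomposition:
Bags: B1 = {1, 4}  B2 = {1, 3}  B3 = {2, 4}  B4 = {0, 4}
Tree: B1–B2, B1–B3, B1–B4

Each bag holds 2 vertices, so the decomposition has width 1, which upper-bounds the treewidth. G has an edge, so its treewidth is at least 1. Combining the bounds, tw(G) = 1.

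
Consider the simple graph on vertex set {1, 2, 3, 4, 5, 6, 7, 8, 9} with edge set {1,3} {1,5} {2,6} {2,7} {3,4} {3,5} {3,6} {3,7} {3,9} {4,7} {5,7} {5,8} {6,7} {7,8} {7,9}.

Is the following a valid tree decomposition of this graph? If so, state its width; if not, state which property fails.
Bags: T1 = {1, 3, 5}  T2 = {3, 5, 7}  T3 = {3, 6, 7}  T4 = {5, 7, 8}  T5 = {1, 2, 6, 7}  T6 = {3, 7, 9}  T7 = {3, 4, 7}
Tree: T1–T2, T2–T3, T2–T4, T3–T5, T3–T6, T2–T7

No — bags containing vertex 1 are not connected in the tree.

A tree decomposition must satisfy three properties: every vertex lies in some bag; for every edge, both endpoints lie together in some bag; and for every vertex, the bags containing it form a connected subtree. Here bags containing vertex 1 are not connected in the tree, so the decomposition is invalid.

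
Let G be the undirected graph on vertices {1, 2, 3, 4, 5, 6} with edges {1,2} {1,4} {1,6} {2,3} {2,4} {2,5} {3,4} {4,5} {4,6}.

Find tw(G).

2

A width-2 tree decomposition is:
Bags: B1 = {1, 2, 4}  B2 = {2, 3, 4}  B3 = {2, 4, 5}  B4 = {1, 4, 6}
Tree: B1–B2, B1–B3, B1–B4
Every bag has size at most 3, so the width is 3 − 1 = 2 and tw(G) ≤ 2. For the lower bound, the 3 vertices {1, 2, 4} are pairwise adjacent, and any tree decomposition puts a clique entirely inside one bag — forcing width ≥ 2. Therefore the treewidth is 2.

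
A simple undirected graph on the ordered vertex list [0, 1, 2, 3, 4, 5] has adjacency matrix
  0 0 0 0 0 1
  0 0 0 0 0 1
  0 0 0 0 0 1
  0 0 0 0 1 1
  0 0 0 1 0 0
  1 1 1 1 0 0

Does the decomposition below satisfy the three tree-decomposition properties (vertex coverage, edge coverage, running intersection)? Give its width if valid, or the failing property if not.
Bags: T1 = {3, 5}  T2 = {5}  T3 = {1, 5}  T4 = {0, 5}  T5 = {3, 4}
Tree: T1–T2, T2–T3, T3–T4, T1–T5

No — vertex 2 appears in no bag.

A tree decomposition must satisfy three properties: every vertex lies in some bag; for every edge, both endpoints lie together in some bag; and for every vertex, the bags containing it form a connected subtree. Here vertex 2 appears in no bag, so the decomposition is invalid.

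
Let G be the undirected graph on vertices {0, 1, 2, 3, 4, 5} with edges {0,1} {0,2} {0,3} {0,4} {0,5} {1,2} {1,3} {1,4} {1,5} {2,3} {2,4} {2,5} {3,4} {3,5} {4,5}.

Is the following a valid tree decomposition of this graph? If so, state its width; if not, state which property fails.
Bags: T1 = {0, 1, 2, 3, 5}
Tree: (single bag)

No — vertex 4 appears in no bag.

A tree decomposition must satisfy three properties: every vertex lies in some bag; for every edge, both endpoints lie together in some bag; and for every vertex, the bags containing it form a connected subtree. Here vertex 4 appears in no bag, so the decomposition is invalid.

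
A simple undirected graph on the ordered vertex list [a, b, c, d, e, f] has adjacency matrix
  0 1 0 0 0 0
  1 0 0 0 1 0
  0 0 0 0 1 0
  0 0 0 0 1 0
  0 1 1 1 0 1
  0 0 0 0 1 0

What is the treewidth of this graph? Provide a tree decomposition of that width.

Treewidth 1.
One such decomposition:
Bags: B1 = {e, f}  B2 = {c, e}  B3 = {b, e}  B4 = {d, e}  B5 = {a, b}
Tree: B1–B2, B2–B3, B2–B4, B3–B5

Every bag has size at most 2, so the width is 2 − 1 = 1 and tw(G) ≤ 1. G has an edge, so its treewidth is at least 1. Combining the bounds, tw(G) = 1.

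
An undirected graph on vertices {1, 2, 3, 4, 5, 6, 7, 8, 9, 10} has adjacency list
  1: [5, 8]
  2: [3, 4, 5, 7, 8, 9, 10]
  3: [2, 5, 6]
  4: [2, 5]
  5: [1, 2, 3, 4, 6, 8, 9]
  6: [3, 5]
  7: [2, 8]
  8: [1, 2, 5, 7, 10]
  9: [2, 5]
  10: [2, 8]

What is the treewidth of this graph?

A width-2 tree decomposition is:
Bags: B1 = {2, 3, 5}  B2 = {2, 5, 8}  B3 = {1, 5, 8}  B4 = {3, 5, 6}  B5 = {2, 5, 9}  B6 = {2, 7, 8}  B7 = {2, 4, 5}  B8 = {2, 8, 10}
Tree: B1–B2, B2–B3, B1–B4, B1–B5, B2–B6, B5–B7, B2–B8
The largest bag has 3 vertices, giving width 2; this decomposition certifies tw(G) ≤ 2. For the lower bound, the 3 vertices {1, 5, 8} are pairwise adjacent, and any tree decomposition puts a clique entirely inside one bag — forcing width ≥ 2. Combining the bounds, tw(G) = 2.

2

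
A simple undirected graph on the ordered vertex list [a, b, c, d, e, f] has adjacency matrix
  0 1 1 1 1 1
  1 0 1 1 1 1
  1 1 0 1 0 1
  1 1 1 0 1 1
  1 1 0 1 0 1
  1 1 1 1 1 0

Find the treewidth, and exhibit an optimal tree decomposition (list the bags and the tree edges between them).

Each bag holds 5 vertices, so the decomposition has width 4, which upper-bounds the treewidth. For the lower bound, the 5 vertices {a, b, d, e, f} are pairwise adjacent, and any tree decomposition puts a clique entirely inside one bag — forcing width ≥ 4. Hence tw(G) = 4 exactly.

Treewidth 4.
One such decomposition:
Bags: B1 = {a, b, c, d, f}  B2 = {a, b, d, e, f}
Tree: B1–B2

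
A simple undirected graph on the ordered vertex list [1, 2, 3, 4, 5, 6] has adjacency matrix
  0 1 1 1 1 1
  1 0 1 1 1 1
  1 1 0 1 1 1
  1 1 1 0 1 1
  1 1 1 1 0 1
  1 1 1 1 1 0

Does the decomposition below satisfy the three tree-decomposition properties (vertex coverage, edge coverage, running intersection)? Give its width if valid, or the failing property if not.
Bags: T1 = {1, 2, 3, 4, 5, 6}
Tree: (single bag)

Vertex coverage: the bags together contain {1, 2, 3, 4, 5, 6}, the full vertex set. Edge coverage: each edge of G has both endpoints in at least one bag. Running intersection: for every vertex, the bags containing it form a connected subtree. All three properties hold, so this is a valid tree decomposition of width max|bag| − 1 = 5, and hence tw(G) ≤ 5.

Yes; width 5.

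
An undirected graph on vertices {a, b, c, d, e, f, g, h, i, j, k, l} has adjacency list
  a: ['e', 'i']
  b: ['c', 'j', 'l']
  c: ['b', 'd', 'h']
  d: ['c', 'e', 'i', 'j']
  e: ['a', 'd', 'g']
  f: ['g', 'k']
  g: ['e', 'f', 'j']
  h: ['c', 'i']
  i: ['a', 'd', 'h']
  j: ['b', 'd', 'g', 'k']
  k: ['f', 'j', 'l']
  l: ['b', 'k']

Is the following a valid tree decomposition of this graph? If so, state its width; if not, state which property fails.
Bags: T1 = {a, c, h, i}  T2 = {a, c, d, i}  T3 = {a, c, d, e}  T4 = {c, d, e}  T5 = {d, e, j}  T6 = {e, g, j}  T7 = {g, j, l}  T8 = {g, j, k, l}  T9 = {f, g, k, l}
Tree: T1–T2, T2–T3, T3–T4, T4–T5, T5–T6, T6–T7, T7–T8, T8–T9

A tree decomposition must satisfy three properties: every vertex lies in some bag; for every edge, both endpoints lie together in some bag; and for every vertex, the bags containing it form a connected subtree. Here vertex b appears in no bag, so the decomposition is invalid.

No — vertex b appears in no bag.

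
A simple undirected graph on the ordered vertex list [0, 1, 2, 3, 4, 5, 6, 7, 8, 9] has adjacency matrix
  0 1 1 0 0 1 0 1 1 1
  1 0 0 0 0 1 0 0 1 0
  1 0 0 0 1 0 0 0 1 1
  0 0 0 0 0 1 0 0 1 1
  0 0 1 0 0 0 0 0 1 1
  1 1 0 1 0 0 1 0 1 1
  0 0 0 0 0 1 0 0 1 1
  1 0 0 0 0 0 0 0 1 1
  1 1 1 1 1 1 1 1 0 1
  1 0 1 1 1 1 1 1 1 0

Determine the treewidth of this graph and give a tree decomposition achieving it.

Treewidth 3.
One optimal decomposition is:
Bags: B1 = {0, 5, 8, 9}  B2 = {3, 5, 8, 9}  B3 = {5, 6, 8, 9}  B4 = {0, 1, 5, 8}  B5 = {0, 7, 8, 9}  B6 = {0, 2, 8, 9}  B7 = {2, 4, 8, 9}
Tree: B1–B2, B2–B3, B1–B4, B1–B5, B5–B6, B6–B7

The largest bag has 4 vertices, giving width 3; this decomposition certifies tw(G) ≤ 3. Conversely, {0, 1, 5, 8} is a clique of size 4, and the vertices of any clique must share a bag in every tree decomposition; so some bag has ≥ 4 vertices and tw(G) ≥ 3. Hence tw(G) = 3 exactly.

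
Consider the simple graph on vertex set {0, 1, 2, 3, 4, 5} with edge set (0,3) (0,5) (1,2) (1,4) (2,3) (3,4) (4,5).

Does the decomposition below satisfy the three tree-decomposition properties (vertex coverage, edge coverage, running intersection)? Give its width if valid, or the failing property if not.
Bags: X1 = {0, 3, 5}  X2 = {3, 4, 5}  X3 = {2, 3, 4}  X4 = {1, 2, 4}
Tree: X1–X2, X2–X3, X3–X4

Yes; width 2.

Checking the three conditions: (i) the bags cover all of {0, 1, 2, 3, 4, 5}; (ii) for each edge, some bag contains both endpoints; (iii) the bags containing any fixed vertex form a subtree. All hold, so the decomposition is valid with width 3 − 1 = 2.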